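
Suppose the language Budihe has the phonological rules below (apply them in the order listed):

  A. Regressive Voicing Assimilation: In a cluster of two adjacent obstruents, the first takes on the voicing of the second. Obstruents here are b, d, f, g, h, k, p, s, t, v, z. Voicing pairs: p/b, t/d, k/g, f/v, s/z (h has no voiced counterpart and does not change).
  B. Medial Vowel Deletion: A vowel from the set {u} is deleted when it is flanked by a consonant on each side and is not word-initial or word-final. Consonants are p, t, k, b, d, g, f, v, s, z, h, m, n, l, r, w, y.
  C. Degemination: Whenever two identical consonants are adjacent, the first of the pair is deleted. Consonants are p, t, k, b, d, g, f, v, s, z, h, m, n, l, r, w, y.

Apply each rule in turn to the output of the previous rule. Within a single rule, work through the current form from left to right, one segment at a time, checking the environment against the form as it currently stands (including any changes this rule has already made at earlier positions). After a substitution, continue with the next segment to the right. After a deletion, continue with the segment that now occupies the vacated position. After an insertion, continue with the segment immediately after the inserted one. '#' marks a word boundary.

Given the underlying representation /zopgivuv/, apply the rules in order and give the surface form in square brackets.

[zobgiv]

A Regressive Voicing Assimilation: [zopgivuv] → [zobgivuv]
B Medial Vowel Deletion: [zobgivuv] → [zobgivv]
C Degemination: [zobgivv] → [zobgiv]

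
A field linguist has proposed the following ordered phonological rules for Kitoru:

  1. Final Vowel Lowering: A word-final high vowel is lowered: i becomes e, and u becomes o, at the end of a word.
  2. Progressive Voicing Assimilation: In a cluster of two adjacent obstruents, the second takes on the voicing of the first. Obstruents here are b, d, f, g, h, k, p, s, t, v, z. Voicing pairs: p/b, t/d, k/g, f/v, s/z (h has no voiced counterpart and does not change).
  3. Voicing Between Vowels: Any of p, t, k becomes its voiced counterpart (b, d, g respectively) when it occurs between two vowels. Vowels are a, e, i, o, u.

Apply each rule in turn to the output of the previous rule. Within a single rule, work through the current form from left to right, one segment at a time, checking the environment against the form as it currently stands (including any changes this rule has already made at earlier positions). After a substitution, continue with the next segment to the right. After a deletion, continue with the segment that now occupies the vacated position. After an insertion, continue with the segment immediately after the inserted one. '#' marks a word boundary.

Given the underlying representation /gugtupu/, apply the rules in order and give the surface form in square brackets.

[gugdubo]

1 Final Vowel Lowering: [gugtupu] → [gugtupo]
2 Progressive Voicing Assimilation: [gugtupo] → [gugdupo]
3 Voicing Between Vowels: [gugdupo] → [gugdubo]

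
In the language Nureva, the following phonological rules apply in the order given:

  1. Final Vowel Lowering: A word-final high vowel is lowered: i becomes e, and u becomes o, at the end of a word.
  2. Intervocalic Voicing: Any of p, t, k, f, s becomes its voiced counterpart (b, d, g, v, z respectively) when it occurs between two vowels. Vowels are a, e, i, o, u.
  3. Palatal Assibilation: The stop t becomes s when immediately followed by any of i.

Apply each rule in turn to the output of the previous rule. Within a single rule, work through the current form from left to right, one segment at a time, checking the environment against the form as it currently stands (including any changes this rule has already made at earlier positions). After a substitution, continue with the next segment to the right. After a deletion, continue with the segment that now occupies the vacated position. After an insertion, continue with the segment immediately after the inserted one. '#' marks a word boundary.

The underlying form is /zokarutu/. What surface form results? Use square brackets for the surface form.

[zogarudo]

1 Final Vowel Lowering: [zokarutu] → [zokaruto]
2 Intervocalic Voicing: [zokaruto] → [zogarudo]
3 Palatal Assibilation: no change — [zogarudo]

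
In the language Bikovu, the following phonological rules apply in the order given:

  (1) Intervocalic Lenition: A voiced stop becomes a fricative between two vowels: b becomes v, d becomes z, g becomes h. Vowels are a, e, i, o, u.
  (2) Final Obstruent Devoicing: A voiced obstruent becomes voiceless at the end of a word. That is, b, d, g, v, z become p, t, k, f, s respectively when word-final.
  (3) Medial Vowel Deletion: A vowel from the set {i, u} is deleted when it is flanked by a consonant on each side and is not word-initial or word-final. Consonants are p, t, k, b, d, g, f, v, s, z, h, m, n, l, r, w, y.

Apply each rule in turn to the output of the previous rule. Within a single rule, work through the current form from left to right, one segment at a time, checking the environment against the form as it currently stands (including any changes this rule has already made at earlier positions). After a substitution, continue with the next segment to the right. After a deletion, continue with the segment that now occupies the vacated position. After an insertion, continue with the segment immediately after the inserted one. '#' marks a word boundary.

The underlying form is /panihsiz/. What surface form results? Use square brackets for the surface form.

[panhss]

(1) Intervocalic Lenition: no change — [panihsiz]
(2) Final Obstruent Devoicing: [panihsiz] → [panihsis]
(3) Medial Vowel Deletion: [panihsis] → [panhss]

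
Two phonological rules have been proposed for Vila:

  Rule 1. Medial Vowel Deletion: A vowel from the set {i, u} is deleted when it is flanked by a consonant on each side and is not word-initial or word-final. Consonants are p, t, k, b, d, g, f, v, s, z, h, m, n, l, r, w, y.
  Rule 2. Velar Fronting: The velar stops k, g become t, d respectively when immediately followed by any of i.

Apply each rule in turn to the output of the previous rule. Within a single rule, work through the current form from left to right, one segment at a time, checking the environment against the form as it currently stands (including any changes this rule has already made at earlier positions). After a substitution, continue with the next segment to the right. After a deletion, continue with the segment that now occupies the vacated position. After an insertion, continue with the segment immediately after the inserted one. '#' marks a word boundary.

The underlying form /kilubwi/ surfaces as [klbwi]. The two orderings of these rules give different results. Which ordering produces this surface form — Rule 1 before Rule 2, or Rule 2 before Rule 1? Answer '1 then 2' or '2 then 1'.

1 then 2

Order 1 then 2:
  1 Medial Vowel Deletion: [kilubwi] → [klbwi]
  2 Velar Fronting: no change — [klbwi]
  result: [klbwi]
Order 2 then 1:
  2 Velar Fronting: [kilubwi] → [tilubwi]
  1 Medial Vowel Deletion: [tilubwi] → [tlbwi]
  result: [tlbwi]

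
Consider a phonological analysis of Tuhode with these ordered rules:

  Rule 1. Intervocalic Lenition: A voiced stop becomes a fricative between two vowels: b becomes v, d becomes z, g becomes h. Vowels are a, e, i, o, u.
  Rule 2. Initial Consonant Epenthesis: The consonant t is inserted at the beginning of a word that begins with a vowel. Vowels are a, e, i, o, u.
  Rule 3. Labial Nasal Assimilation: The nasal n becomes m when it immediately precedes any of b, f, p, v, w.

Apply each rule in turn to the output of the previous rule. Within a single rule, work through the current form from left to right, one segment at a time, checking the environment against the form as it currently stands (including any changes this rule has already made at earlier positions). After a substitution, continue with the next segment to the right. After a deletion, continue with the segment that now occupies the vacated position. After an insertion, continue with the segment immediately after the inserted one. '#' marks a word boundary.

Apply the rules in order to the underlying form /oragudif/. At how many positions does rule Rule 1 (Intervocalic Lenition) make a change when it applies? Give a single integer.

Rule 1 Intervocalic Lenition: [oragudif] → [orahuzif]
Rule 2 Initial Consonant Epenthesis: [orahuzif] → [torahuzif]
Rule 3 Labial Nasal Assimilation: no change — [torahuzif]
Rule Rule 1 changed 2 position(s).

2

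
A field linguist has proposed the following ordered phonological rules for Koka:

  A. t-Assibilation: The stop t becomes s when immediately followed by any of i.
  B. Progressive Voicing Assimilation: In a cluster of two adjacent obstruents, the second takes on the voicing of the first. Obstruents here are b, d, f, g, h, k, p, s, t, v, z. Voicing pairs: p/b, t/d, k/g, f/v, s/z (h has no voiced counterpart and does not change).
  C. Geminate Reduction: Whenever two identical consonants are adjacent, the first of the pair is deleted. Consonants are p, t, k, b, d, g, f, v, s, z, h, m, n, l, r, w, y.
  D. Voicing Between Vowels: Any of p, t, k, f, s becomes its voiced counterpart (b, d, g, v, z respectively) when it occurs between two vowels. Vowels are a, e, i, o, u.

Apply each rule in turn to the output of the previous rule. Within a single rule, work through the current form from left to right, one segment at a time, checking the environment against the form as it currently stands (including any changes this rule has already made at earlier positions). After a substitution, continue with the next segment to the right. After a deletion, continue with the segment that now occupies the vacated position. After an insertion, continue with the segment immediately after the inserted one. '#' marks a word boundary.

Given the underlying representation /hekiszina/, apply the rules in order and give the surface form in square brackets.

A t-Assibilation: no change — [hekiszina]
B Progressive Voicing Assimilation: [hekiszina] → [hekissina]
C Geminate Reduction: [hekissina] → [hekisina]
D Voicing Between Vowels: [hekisina] → [hegizina]

[hegizina]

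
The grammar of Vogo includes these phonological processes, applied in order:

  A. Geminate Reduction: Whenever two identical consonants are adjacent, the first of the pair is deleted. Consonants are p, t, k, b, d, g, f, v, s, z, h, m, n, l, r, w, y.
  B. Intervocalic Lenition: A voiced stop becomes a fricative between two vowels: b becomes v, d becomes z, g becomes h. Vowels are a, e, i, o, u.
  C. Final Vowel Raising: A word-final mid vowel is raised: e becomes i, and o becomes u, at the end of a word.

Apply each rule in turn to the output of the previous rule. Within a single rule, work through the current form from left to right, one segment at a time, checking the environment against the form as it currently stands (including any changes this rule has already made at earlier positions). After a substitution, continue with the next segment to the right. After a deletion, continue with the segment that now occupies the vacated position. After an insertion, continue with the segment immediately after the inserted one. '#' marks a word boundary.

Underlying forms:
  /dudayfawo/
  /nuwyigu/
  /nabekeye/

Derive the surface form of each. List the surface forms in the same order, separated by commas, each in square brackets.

/dudayfawo/:
  A Geminate Reduction: no change — [dudayfawo]
  B Intervocalic Lenition: [dudayfawo] → [duzayfawo]
  C Final Vowel Raising: [duzayfawo] → [duzayfawu]
/nuwyigu/:
  A Geminate Reduction: no change — [nuwyigu]
  B Intervocalic Lenition: [nuwyigu] → [nuwyihu]
  C Final Vowel Raising: no change — [nuwyihu]
/nabekeye/:
  A Geminate Reduction: no change — [nabekeye]
  B Intervocalic Lenition: [nabekeye] → [navekeye]
  C Final Vowel Raising: [navekeye] → [navekeyi]

[duzayfawu], [nuwyihu], [navekeyi]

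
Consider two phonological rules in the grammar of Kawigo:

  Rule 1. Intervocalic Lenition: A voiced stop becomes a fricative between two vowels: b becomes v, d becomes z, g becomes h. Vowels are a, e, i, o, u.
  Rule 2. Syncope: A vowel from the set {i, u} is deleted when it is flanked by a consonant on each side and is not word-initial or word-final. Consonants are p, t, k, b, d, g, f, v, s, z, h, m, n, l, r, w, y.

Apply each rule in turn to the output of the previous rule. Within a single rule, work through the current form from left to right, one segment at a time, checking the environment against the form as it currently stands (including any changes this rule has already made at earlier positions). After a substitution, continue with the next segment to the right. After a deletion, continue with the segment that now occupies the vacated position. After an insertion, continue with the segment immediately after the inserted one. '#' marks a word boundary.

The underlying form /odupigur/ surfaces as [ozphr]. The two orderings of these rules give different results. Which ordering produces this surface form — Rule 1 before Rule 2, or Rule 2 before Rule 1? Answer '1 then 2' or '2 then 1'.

Order 1 then 2:
  1 Intervocalic Lenition: [odupigur] → [ozupihur]
  2 Syncope: [ozupihur] → [ozphr]
  result: [ozphr]
Order 2 then 1:
  2 Syncope: [odupigur] → [odpgr]
  1 Intervocalic Lenition: no change — [odpgr]
  result: [odpgr]

1 then 2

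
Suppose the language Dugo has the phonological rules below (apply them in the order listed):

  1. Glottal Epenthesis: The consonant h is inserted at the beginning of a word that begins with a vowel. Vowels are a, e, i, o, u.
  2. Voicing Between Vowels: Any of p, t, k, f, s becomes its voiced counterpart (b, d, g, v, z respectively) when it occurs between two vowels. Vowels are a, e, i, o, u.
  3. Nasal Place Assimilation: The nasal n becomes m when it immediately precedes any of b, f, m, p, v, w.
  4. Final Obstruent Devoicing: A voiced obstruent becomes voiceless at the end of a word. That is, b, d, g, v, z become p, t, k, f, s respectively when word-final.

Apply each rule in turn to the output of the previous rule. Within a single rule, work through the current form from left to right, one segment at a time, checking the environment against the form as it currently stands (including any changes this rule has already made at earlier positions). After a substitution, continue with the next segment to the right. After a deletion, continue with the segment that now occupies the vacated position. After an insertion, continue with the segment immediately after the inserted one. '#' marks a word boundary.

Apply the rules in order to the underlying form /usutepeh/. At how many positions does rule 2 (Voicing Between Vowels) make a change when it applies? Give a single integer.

1 Glottal Epenthesis: [usutepeh] → [husutepeh]
2 Voicing Between Vowels: [husutepeh] → [huzudebeh]
3 Nasal Place Assimilation: no change — [huzudebeh]
4 Final Obstruent Devoicing: no change — [huzudebeh]
Rule 2 changed 3 position(s).

3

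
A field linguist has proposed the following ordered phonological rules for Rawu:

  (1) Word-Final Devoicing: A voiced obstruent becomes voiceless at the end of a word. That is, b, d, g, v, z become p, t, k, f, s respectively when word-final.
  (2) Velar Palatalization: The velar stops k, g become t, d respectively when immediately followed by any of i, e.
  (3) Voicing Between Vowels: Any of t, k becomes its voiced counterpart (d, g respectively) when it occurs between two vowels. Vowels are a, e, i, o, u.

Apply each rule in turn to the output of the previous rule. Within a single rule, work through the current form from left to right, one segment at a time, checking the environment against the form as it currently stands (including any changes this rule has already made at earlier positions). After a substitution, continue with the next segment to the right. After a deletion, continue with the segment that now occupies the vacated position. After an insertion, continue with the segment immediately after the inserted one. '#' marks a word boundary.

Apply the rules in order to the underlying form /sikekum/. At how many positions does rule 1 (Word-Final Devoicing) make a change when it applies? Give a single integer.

(1) Word-Final Devoicing: no change — [sikekum]
(2) Velar Palatalization: [sikekum] → [sitekum]
(3) Voicing Between Vowels: [sitekum] → [sidegum]
Rule 1 changed 0 position(s).

0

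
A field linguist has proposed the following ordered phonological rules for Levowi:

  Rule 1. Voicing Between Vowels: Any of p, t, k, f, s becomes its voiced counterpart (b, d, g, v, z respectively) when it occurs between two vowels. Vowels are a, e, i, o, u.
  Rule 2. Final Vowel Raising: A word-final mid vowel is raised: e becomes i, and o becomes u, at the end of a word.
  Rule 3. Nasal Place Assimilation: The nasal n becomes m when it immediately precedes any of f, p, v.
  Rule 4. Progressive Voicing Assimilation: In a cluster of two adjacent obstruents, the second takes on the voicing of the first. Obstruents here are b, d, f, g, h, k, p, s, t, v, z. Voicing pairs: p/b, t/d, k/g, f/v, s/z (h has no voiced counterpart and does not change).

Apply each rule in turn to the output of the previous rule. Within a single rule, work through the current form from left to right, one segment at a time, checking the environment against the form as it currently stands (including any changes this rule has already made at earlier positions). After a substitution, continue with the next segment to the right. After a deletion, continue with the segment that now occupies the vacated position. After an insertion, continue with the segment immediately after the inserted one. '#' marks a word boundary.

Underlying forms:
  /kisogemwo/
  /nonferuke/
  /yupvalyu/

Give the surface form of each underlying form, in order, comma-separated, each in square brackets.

[kizogemwu], [nomferugi], [yupfalyu]

/kisogemwo/:
  Rule 1 Voicing Between Vowels: [kisogemwo] → [kizogemwo]
  Rule 2 Final Vowel Raising: [kizogemwo] → [kizogemwu]
  Rule 3 Nasal Place Assimilation: no change — [kizogemwu]
  Rule 4 Progressive Voicing Assimilation: no change — [kizogemwu]
/nonferuke/:
  Rule 1 Voicing Between Vowels: [nonferuke] → [nonferuge]
  Rule 2 Final Vowel Raising: [nonferuge] → [nonferugi]
  Rule 3 Nasal Place Assimilation: [nonferugi] → [nomferugi]
  Rule 4 Progressive Voicing Assimilation: no change — [nomferugi]
/yupvalyu/:
  Rule 1 Voicing Between Vowels: no change — [yupvalyu]
  Rule 2 Final Vowel Raising: no change — [yupvalyu]
  Rule 3 Nasal Place Assimilation: no change — [yupvalyu]
  Rule 4 Progressive Voicing Assimilation: [yupvalyu] → [yupfalyu]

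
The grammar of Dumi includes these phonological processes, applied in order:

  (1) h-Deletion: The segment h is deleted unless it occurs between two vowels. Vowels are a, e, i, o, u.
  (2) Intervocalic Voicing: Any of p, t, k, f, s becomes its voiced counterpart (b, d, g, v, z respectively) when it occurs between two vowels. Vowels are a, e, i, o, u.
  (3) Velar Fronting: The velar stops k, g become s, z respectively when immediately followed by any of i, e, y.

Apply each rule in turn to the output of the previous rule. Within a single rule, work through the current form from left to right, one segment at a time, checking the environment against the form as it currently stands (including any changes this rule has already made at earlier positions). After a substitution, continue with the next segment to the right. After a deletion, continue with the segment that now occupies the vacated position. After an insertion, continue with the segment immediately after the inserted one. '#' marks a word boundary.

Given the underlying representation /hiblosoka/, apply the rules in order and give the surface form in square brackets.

(1) h-Deletion: [hiblosoka] → [iblosoka]
(2) Intervocalic Voicing: [iblosoka] → [iblozoga]
(3) Velar Fronting: no change — [iblozoga]

[iblozoga]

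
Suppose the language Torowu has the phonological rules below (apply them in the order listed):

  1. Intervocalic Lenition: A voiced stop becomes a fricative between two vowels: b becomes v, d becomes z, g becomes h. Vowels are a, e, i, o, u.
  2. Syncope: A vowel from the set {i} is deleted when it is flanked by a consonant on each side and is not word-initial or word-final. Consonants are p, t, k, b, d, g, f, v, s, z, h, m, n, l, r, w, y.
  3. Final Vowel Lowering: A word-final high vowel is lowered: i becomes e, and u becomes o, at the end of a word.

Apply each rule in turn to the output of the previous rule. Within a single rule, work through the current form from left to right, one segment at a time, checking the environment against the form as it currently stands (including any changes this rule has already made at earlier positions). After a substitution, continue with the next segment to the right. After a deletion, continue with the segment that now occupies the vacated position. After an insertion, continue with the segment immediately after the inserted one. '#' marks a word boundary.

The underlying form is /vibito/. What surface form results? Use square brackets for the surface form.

[vvto]

1 Intervocalic Lenition: [vibito] → [vivito]
2 Syncope: [vivito] → [vvto]
3 Final Vowel Lowering: no change — [vvto]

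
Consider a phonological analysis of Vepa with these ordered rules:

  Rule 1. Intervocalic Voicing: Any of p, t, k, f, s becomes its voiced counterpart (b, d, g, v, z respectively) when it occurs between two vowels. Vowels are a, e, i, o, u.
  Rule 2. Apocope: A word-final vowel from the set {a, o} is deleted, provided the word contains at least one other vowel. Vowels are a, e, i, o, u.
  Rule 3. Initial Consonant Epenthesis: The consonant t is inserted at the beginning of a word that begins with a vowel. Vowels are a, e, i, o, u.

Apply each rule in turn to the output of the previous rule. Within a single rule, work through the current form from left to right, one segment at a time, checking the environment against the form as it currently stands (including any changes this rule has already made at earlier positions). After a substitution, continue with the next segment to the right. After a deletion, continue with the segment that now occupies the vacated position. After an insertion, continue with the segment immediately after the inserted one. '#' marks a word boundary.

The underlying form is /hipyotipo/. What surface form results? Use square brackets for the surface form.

[hipyodib]

Rule 1 Intervocalic Voicing: [hipyotipo] → [hipyodibo]
Rule 2 Apocope: [hipyodibo] → [hipyodib]
Rule 3 Initial Consonant Epenthesis: no change — [hipyodib]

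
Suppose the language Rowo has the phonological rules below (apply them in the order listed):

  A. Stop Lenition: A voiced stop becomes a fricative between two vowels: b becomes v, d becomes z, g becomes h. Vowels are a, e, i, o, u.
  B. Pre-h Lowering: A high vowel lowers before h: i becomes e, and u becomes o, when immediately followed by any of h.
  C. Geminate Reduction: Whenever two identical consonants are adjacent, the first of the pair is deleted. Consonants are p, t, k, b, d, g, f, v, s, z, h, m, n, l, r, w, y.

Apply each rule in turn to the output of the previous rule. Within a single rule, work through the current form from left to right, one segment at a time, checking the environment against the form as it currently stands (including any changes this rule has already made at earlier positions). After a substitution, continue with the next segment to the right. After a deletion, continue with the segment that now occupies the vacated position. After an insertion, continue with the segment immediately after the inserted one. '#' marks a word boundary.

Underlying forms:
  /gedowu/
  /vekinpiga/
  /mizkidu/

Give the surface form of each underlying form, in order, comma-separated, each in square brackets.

[gezowu], [vekinpeha], [mizkizu]

/gedowu/:
  A Stop Lenition: [gedowu] → [gezowu]
  B Pre-h Lowering: no change — [gezowu]
  C Geminate Reduction: no change — [gezowu]
/vekinpiga/:
  A Stop Lenition: [vekinpiga] → [vekinpiha]
  B Pre-h Lowering: [vekinpiha] → [vekinpeha]
  C Geminate Reduction: no change — [vekinpeha]
/mizkidu/:
  A Stop Lenition: [mizkidu] → [mizkizu]
  B Pre-h Lowering: no change — [mizkizu]
  C Geminate Reduction: no change — [mizkizu]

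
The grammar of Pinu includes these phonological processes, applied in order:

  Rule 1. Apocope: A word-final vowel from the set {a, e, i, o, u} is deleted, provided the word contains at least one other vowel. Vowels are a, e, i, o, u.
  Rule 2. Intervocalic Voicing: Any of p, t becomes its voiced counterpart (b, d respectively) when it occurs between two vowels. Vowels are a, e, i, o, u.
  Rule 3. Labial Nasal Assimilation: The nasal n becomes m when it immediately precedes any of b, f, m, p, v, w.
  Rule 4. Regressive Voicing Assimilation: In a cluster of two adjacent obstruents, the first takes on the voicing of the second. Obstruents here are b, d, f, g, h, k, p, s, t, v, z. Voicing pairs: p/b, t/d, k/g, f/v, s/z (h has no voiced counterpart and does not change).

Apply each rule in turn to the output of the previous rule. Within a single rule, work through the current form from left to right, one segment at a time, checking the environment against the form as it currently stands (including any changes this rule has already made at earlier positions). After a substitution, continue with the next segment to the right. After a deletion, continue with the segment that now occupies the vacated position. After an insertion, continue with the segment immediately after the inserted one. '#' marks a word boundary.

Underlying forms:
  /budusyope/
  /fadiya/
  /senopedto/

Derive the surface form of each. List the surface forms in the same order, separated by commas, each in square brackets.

[budusyop], [fadiy], [senobett]

/budusyope/:
  Rule 1 Apocope: [budusyope] → [budusyop]
  Rule 2 Intervocalic Voicing: no change — [budusyop]
  Rule 3 Labial Nasal Assimilation: no change — [budusyop]
  Rule 4 Regressive Voicing Assimilation: no change — [budusyop]
/fadiya/:
  Rule 1 Apocope: [fadiya] → [fadiy]
  Rule 2 Intervocalic Voicing: no change — [fadiy]
  Rule 3 Labial Nasal Assimilation: no change — [fadiy]
  Rule 4 Regressive Voicing Assimilation: no change — [fadiy]
/senopedto/:
  Rule 1 Apocope: [senopedto] → [senopedt]
  Rule 2 Intervocalic Voicing: [senopedt] → [senobedt]
  Rule 3 Labial Nasal Assimilation: no change — [senobedt]
  Rule 4 Regressive Voicing Assimilation: [senobedt] → [senobett]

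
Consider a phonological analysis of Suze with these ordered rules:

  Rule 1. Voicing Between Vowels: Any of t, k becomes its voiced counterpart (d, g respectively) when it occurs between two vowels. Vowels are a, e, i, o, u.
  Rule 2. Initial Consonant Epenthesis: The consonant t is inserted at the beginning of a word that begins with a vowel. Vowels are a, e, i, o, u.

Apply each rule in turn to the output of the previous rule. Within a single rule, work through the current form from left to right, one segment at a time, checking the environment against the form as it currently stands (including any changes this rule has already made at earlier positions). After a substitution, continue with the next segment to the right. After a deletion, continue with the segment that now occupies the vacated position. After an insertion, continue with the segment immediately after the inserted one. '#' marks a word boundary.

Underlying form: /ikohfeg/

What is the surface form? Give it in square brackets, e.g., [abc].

Rule 1 Voicing Between Vowels: [ikohfeg] → [igohfeg]
Rule 2 Initial Consonant Epenthesis: [igohfeg] → [tigohfeg]

[tigohfeg]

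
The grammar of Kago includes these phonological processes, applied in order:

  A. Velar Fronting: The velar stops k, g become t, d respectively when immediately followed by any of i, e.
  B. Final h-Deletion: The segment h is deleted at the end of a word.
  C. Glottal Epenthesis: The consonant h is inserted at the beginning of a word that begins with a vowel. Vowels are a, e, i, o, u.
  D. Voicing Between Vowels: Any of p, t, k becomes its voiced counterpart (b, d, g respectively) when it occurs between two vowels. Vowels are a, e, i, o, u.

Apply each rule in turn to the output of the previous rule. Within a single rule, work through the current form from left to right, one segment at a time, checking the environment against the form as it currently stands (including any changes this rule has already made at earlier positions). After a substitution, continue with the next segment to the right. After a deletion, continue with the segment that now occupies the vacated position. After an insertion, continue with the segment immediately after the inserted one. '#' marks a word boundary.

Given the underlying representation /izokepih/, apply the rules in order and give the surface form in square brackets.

[hizodebi]

A Velar Fronting: [izokepih] → [izotepih]
B Final h-Deletion: [izotepih] → [izotepi]
C Glottal Epenthesis: [izotepi] → [hizotepi]
D Voicing Between Vowels: [hizotepi] → [hizodebi]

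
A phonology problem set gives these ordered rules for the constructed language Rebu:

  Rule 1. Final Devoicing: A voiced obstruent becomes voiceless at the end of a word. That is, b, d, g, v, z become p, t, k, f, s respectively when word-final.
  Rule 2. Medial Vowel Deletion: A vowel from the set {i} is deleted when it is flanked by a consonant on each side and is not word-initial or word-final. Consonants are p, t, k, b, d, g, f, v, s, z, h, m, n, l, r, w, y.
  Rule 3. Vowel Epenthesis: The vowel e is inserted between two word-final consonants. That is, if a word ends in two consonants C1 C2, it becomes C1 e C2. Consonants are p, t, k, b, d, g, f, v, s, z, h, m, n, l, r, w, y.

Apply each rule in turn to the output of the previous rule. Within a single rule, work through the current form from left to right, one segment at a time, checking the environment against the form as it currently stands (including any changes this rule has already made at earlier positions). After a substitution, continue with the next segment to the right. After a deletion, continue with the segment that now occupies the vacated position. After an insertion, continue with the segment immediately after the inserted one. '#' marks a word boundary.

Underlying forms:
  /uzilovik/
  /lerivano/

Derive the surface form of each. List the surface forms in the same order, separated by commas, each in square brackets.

[uzlovek], [lervano]

/uzilovik/:
  Rule 1 Final Devoicing: no change — [uzilovik]
  Rule 2 Medial Vowel Deletion: [uzilovik] → [uzlovk]
  Rule 3 Vowel Epenthesis: [uzlovk] → [uzlovek]
/lerivano/:
  Rule 1 Final Devoicing: no change — [lerivano]
  Rule 2 Medial Vowel Deletion: [lerivano] → [lervano]
  Rule 3 Vowel Epenthesis: no change — [lervano]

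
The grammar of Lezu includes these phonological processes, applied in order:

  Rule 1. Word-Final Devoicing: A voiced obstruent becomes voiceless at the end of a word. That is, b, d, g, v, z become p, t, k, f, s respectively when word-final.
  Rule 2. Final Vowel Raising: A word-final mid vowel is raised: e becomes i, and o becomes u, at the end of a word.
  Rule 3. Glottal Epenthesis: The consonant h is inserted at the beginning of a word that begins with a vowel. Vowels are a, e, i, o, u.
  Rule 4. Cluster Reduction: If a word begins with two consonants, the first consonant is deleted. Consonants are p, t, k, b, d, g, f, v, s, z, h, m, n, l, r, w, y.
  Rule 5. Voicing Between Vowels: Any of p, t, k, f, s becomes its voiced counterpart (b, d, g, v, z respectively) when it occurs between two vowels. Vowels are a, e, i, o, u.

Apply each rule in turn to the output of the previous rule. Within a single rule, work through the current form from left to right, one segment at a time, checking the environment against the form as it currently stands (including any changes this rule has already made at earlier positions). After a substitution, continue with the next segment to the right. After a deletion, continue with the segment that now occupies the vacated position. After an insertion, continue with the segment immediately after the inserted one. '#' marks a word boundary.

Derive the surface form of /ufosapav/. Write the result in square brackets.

Rule 1 Word-Final Devoicing: [ufosapav] → [ufosapaf]
Rule 2 Final Vowel Raising: no change — [ufosapaf]
Rule 3 Glottal Epenthesis: [ufosapaf] → [hufosapaf]
Rule 4 Cluster Reduction: no change — [hufosapaf]
Rule 5 Voicing Between Vowels: [hufosapaf] → [huvozabaf]

[huvozabaf]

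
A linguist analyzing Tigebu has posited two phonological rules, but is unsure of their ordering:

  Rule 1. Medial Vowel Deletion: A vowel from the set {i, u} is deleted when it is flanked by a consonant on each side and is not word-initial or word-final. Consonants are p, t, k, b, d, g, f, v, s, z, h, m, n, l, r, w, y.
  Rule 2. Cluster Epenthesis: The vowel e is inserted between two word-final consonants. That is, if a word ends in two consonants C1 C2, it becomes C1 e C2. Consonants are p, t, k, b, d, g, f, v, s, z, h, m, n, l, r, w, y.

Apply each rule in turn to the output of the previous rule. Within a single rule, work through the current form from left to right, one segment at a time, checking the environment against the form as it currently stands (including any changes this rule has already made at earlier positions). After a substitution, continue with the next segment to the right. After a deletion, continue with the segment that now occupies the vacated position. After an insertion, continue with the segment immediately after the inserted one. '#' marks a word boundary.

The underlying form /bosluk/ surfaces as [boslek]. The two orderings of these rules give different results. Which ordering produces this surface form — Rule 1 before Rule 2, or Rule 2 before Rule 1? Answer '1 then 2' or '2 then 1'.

1 then 2

Order 1 then 2:
  1 Medial Vowel Deletion: [bosluk] → [boslk]
  2 Cluster Epenthesis: [boslk] → [boslek]
  result: [boslek]
Order 2 then 1:
  2 Cluster Epenthesis: no change — [bosluk]
  1 Medial Vowel Deletion: [bosluk] → [boslk]
  result: [boslk]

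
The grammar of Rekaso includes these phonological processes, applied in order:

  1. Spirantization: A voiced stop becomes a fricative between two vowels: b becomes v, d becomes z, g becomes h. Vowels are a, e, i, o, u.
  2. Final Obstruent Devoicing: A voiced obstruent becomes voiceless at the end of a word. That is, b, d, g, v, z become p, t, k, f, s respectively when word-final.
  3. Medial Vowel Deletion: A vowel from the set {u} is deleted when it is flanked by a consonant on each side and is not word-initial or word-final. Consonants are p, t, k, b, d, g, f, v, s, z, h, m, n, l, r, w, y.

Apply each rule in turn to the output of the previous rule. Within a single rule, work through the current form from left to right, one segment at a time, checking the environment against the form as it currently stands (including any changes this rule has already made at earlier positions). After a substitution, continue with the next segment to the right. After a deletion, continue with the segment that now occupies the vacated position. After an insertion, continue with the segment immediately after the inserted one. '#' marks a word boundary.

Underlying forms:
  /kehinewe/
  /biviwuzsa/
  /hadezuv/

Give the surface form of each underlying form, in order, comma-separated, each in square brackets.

[kehinewe], [biviwzsa], [hazezf]

/kehinewe/:
  1 Spirantization: no change — [kehinewe]
  2 Final Obstruent Devoicing: no change — [kehinewe]
  3 Medial Vowel Deletion: no change — [kehinewe]
/biviwuzsa/:
  1 Spirantization: no change — [biviwuzsa]
  2 Final Obstruent Devoicing: no change — [biviwuzsa]
  3 Medial Vowel Deletion: [biviwuzsa] → [biviwzsa]
/hadezuv/:
  1 Spirantization: [hadezuv] → [hazezuv]
  2 Final Obstruent Devoicing: [hazezuv] → [hazezuf]
  3 Medial Vowel Deletion: [hazezuf] → [hazezf]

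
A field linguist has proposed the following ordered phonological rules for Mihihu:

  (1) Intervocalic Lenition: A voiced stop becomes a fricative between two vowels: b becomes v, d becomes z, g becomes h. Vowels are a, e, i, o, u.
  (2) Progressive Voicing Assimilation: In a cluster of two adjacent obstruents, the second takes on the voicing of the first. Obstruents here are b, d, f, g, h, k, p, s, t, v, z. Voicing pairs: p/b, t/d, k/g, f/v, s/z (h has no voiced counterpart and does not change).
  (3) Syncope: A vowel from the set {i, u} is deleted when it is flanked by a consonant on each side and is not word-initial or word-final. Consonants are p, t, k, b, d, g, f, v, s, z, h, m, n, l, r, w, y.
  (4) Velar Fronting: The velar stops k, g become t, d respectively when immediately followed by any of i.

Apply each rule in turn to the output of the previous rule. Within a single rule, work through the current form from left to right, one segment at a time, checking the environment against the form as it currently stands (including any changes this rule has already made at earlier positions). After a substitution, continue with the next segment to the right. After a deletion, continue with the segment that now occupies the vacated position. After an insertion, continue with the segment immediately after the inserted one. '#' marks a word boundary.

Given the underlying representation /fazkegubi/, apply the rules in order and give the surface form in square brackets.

[fazgehvi]

(1) Intervocalic Lenition: [fazkegubi] → [fazkehuvi]
(2) Progressive Voicing Assimilation: [fazkehuvi] → [fazgehuvi]
(3) Syncope: [fazgehuvi] → [fazgehvi]
(4) Velar Fronting: no change — [fazgehvi]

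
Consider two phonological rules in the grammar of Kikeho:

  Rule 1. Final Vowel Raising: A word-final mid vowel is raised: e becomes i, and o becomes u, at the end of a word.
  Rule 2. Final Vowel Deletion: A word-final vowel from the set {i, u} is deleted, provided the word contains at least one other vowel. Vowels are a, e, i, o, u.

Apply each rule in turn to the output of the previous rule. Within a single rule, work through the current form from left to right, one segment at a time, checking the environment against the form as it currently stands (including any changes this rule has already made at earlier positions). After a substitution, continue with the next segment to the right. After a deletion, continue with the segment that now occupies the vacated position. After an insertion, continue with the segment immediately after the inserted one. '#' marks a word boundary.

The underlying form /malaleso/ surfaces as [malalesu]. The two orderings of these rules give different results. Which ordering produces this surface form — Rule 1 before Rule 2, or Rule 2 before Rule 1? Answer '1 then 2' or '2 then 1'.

2 then 1

Order 1 then 2:
  1 Final Vowel Raising: [malaleso] → [malalesu]
  2 Final Vowel Deletion: [malalesu] → [malales]
  result: [malales]
Order 2 then 1:
  2 Final Vowel Deletion: no change — [malaleso]
  1 Final Vowel Raising: [malaleso] → [malalesu]
  result: [malalesu]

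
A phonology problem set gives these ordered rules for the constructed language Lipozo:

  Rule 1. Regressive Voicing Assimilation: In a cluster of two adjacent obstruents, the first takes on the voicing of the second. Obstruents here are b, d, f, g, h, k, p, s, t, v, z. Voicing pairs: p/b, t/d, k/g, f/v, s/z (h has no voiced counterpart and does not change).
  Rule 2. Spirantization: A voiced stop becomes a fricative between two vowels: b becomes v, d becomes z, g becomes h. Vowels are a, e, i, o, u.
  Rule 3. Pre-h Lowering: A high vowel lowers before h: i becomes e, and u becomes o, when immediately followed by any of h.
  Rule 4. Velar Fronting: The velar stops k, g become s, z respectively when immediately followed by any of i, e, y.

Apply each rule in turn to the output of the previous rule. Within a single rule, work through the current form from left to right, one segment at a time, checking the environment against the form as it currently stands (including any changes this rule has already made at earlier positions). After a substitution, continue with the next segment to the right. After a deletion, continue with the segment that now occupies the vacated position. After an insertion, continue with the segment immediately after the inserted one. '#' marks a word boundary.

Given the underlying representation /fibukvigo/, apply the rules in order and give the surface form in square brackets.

Rule 1 Regressive Voicing Assimilation: [fibukvigo] → [fibugvigo]
Rule 2 Spirantization: [fibugvigo] → [fivugviho]
Rule 3 Pre-h Lowering: [fivugviho] → [fivugveho]
Rule 4 Velar Fronting: no change — [fivugveho]

[fivugveho]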